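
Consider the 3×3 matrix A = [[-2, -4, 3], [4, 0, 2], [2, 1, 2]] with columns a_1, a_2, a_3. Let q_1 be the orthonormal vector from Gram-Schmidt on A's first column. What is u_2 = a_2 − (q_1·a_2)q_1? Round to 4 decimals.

u_2 = (-3.1667, -1.6667, 0.1667)

q_1 = a_1/‖a_1‖ = (-2, 4, 2)/4.8990 = (-0.4082, 0.8165, 0.4082).
r_{12} = q_1·a_2 = 2.0412.
u_2 = a_2 − 2.0412·q_1 = (-3.1667, -1.6667, 0.1667).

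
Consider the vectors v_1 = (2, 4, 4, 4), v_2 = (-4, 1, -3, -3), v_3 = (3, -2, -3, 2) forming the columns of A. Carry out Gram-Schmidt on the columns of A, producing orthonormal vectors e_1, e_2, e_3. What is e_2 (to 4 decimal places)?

e_2 = (-0.6549, 0.7066, -0.1896, -0.1896)

v_1 = (2, 4, 4, 4); ‖v_1‖ = 7.2111, so e_1 = (0.2774, 0.5547, 0.5547, 0.5547).
e_1·v_2 = 0.2774·(-4) + 0.5547·1 + 0.5547·(-3) + 0.5547·(-3) = -3.8829.
u_2 = v_2 + 3.8829·e_1 = (-2.9231, 3.1538, -0.8462, -0.8462).
‖u_2‖ = 4.4635, so e_2 = (-0.6549, 0.7066, -0.1896, -0.1896).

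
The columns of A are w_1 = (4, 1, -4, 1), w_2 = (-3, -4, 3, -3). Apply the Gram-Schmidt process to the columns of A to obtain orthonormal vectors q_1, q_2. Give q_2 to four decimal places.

q_2 = (0.1686, -0.8045, -0.1686, -0.5440)

w_1 = (4, 1, -4, 1); ‖w_1‖ = 5.8310, so q_1 = (0.6860, 0.1715, -0.6860, 0.1715).
q_1·w_2 = 0.6860·(-3) + 0.1715·(-4) + (-0.6860)·3 + 0.1715·(-3) = -5.3165.
u_2 = w_2 + 5.3165·q_1 = (0.6471, -3.0882, -0.6471, -2.0882).
‖u_2‖ = 3.8387, so q_2 = (0.1686, -0.8045, -0.1686, -0.5440).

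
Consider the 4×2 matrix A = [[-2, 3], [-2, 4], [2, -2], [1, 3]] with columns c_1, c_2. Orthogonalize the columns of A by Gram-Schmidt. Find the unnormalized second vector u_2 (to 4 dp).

u_2 = (0.6923, 1.6923, 0.3077, 4.1538)

c_1 = (-2, -2, 2, 1); ‖c_1‖ = 3.6056, so q_1 = (-0.5547, -0.5547, 0.5547, 0.2774).
q_1·c_2 = (-0.5547)·3 + (-0.5547)·4 + 0.5547·(-2) + 0.2774·3 = -4.1603.
u_2 = c_2 + 4.1603·q_1 = (0.6923, 1.6923, 0.3077, 4.1538).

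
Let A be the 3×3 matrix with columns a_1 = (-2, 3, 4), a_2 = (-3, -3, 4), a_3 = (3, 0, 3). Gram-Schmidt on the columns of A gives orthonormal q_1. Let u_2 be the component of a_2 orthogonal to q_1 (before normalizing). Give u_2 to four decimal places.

a_1 = (-2, 3, 4); ‖a_1‖ = 5.3852, so q_1 = (-0.3714, 0.5571, 0.7428).
q_1·a_2 = (-0.3714)·(-3) + 0.5571·(-3) + 0.7428·4 = 2.4140.
u_2 = a_2 − 2.4140·q_1 = (-2.1034, -4.3448, 2.2069).

u_2 = (-2.1034, -4.3448, 2.2069)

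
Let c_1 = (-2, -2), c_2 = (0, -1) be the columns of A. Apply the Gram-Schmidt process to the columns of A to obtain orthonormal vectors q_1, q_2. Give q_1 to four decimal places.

q_1 = (-0.7071, -0.7071)

q_1 = c_1/‖c_1‖ = (-2, -2)/2.8284 = (-0.7071, -0.7071).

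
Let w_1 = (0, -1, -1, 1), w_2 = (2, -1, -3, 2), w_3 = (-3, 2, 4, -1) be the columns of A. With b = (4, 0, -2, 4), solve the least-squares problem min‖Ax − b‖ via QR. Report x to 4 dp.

x = (-1.7037, 3.1481, 1.1111)

w_1 = (0, -1, -1, 1); ‖w_1‖ = 1.7321, so q_1 = (0.0000, -0.5774, -0.5774, 0.5774).
q_1·w_2 = 0.0000·2 + (-0.5774)·(-1) + (-0.5774)·(-3) + 0.5774·2 = 3.4641.
u_2 = w_2 − 3.4641·q_1 = (2.0000, 1.0000, -1.0000, 0.0000).
‖u_2‖ = 2.4495, so q_2 = (0.8165, 0.4082, -0.4082, 0.0000).
q_1·w_3 = 0.0000·(-3) + (-0.5774)·2 + (-0.5774)·4 + 0.5774·(-1) = -4.0415; q_2·w_3 = 0.8165·(-3) + 0.4082·2 + (-0.4082)·4 + (0.0000)·(-1) = -3.2660.
u_3 = w_3 + 4.0415·q_1 + 3.2660·q_2 = (-0.3333, 1.0000, 0.3333, 1.3333).
‖u_3‖ = 1.7321, so q_3 = (-0.1925, 0.5774, 0.1925, 0.7698).
Qᵀb = (3.4641, 4.0825, 1.9245).
Back-substitute: x_3 = 1.9245/1.7321 = 1.1111.
x_2 = (4.0825 + 3.2660·1.1111)/2.4495 = 3.1481.
x_1 = (3.4641 − 3.4641·3.1481 + 4.0415·1.1111)/1.7321 = -1.7037.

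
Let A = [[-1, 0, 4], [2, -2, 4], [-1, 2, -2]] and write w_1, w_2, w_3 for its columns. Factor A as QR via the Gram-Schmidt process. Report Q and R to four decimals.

w_1 = (-1, 2, -1); ‖w_1‖ = 2.4495, so q_1 = (-0.4082, 0.8165, -0.4082).
q_1·w_2 = (-0.4082)·0 + 0.8165·(-2) + (-0.4082)·2 = -2.4495.
u_2 = w_2 + 2.4495·q_1 = (-1.0000, 0.0000, 1.0000).
‖u_2‖ = 1.4142, so q_2 = (-0.7071, 0.0000, 0.7071).
q_1·w_3 = (-0.4082)·4 + 0.8165·4 + (-0.4082)·(-2) = 2.4495; q_2·w_3 = (-0.7071)·4 + 0.0000·4 + 0.7071·(-2) = -4.2426.
u_3 = w_3 − 2.4495·q_1 + 4.2426·q_2 = (2.0000, 2.0000, 2.0000).
‖u_3‖ = 3.4641, so q_3 = (0.5774, 0.5774, 0.5774).

Q = [[-0.4082, -0.7071, 0.5774], [0.8165, 0.0000, 0.5774], [-0.4082, 0.7071, 0.5774]], R = [[2.4495, -2.4495, 2.4495], [0.0000, 1.4142, -4.2426], [0.0000, 0.0000, 3.4641]]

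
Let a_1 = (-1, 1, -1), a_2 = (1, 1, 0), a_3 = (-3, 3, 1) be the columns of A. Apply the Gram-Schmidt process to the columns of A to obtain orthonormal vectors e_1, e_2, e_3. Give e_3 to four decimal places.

e_1 = a_1/‖a_1‖ = (-1, 1, -1)/1.7321 = (-0.5774, 0.5774, -0.5774).
r_{12} = e_1·a_2 = 0.0000.
u_2 = a_2 + 0.0000·e_1 = (1.0000, 1.0000, 0.0000).
‖u_2‖ = 1.4142, so e_2 = (0.7071, 0.7071, 0.0000).
r_{13} = e_1·a_3 = 2.8868; r_{23} = e_2·a_3 = 0.0000.
u_3 = a_3 − 2.8868·e_1 + 0.0000·e_2 = (-1.3333, 1.3333, 2.6667).
‖u_3‖ = 3.2660, so e_3 = (-0.4082, 0.4082, 0.8165).

e_3 = (-0.4082, 0.4082, 0.8165)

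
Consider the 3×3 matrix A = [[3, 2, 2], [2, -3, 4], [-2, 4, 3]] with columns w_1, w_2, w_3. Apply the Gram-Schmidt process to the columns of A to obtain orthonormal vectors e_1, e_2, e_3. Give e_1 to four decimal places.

e_1 = w_1/‖w_1‖ = (3, 2, -2)/4.1231 = (0.7276, 0.4851, -0.4851).

e_1 = (0.7276, 0.4851, -0.4851)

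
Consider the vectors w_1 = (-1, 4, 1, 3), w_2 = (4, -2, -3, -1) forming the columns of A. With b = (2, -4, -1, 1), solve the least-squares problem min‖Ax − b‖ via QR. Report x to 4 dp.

e_1 = w_1/‖w_1‖ = (-1, 4, 1, 3)/5.1962 = (-0.1925, 0.7698, 0.1925, 0.5774).
r_{12} = e_1·w_2 = -3.4641.
u_2 = w_2 + 3.4641·e_1 = (3.3333, 0.6667, -2.3333, 1.0000).
‖u_2‖ = 4.2426, so e_2 = (0.7857, 0.1571, -0.5500, 0.2357).
Qᵀb = (-3.0792, 1.7285).
Back-substitute: x_2 = 1.7285/4.2426 = 0.4074.
x_1 = (-3.0792 + 3.4641·0.4074)/5.1962 = -0.3210.

x = (-0.3210, 0.4074)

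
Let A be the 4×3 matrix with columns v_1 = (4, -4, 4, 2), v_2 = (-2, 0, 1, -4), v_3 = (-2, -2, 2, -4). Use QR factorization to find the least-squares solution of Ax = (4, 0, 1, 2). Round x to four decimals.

x = (0.8372, 1.6279, -1.7791)

q_1 = v_1/‖v_1‖ = (4, -4, 4, 2)/7.2111 = (0.5547, -0.5547, 0.5547, 0.2774).
r_{12} = q_1·v_2 = -1.6641.
u_2 = v_2 + 1.6641·q_1 = (-1.0769, -0.9231, 1.9231, -3.5385).
‖u_2‖ = 4.2698, so q_2 = (-0.2522, -0.2162, 0.4504, -0.8287).
r_{13} = q_1·v_3 = 0.0000; r_{23} = q_2·v_3 = 5.1525.
u_3 = v_3 + 0.0000·q_1 − 5.1525·q_2 = (-0.7004, -0.8861, -0.3207, 0.2700).
‖u_3‖ = 1.2048, so q_3 = (-0.5814, -0.7355, -0.2662, 0.2241).
Qᵀb = (3.3282, -2.2159, -2.1434).
Back-substitute: x_3 = -2.1434/1.2048 = -1.7791.
x_2 = (-2.2159 − 5.1525·(-1.7791))/4.2698 = 1.6279.
x_1 = (3.3282 + 1.6641·1.6279 + 0.0000·(-1.7791))/7.2111 = 0.8372.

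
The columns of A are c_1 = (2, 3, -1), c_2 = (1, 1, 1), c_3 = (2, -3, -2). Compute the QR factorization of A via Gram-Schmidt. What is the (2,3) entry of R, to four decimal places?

r_{23} = -1.5724

e_1 = c_1/‖c_1‖ = (2, 3, -1)/3.7417 = (0.5345, 0.8018, -0.2673).
r_{12} = e_1·c_2 = 1.0690.
u_2 = c_2 − 1.0690·e_1 = (0.4286, 0.1429, 1.2857).
‖u_2‖ = 1.3628, so e_2 = (0.3145, 0.1048, 0.9435).
r_{23} = e_2·c_3 = -1.5724.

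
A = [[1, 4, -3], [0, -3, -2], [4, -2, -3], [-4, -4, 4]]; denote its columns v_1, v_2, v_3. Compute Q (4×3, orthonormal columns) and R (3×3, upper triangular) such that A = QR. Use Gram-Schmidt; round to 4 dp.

Q = [[0.1741, 0.5704, -0.5674], [0.0000, -0.4706, -0.8139], [0.6963, -0.5419, 0.1233], [-0.6963, -0.3993, -0.0186]], R = [[5.7446, 2.0889, -5.3964], [0.0000, 6.3747, -0.7416], [0.0000, 0.0000, 2.8860]]

v_1 = (1, 0, 4, -4); ‖v_1‖ = 5.7446, so e_1 = (0.1741, 0.0000, 0.6963, -0.6963).
e_1·v_2 = 0.1741·4 + 0.0000·(-3) + 0.6963·(-2) + (-0.6963)·(-4) = 2.0889.
u_2 = v_2 − 2.0889·e_1 = (3.6364, -3.0000, -3.4545, -2.5455).
‖u_2‖ = 6.3747, so e_2 = (0.5704, -0.4706, -0.5419, -0.3993).
e_1·v_3 = 0.1741·(-3) + 0.0000·(-2) + 0.6963·(-3) + (-0.6963)·4 = -5.3964; e_2·v_3 = 0.5704·(-3) + (-0.4706)·(-2) + (-0.5419)·(-3) + (-0.3993)·4 = -0.7416.
u_3 = v_3 + 5.3964·e_1 + 0.7416·e_2 = (-1.6376, -2.3490, 0.3557, -0.0537).
‖u_3‖ = 2.8860, so e_3 = (-0.5674, -0.8139, 0.1233, -0.0186).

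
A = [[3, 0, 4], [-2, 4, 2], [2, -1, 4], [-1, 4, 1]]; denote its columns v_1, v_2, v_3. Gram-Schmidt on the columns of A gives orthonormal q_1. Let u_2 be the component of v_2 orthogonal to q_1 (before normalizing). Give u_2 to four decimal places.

u_2 = (2.3333, 2.4444, 0.5556, 3.2222)

v_1 = (3, -2, 2, -1); ‖v_1‖ = 4.2426, so q_1 = (0.7071, -0.4714, 0.4714, -0.2357).
q_1·v_2 = 0.7071·0 + (-0.4714)·4 + 0.4714·(-1) + (-0.2357)·4 = -3.2998.
u_2 = v_2 + 3.2998·q_1 = (2.3333, 2.4444, 0.5556, 3.2222).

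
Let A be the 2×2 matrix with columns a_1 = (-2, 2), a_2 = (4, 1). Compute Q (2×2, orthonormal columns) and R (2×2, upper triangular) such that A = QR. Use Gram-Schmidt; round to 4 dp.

Q = [[-0.7071, 0.7071], [0.7071, 0.7071]], R = [[2.8284, -2.1213], [0.0000, 3.5355]]

e_1 = a_1/‖a_1‖ = (-2, 2)/2.8284 = (-0.7071, 0.7071).
r_{12} = e_1·a_2 = -2.1213.
u_2 = a_2 + 2.1213·e_1 = (2.5000, 2.5000).
‖u_2‖ = 3.5355, so e_2 = (0.7071, 0.7071).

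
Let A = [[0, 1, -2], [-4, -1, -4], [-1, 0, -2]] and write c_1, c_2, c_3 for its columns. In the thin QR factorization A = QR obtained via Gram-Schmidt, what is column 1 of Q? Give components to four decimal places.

e_1 = (0.0000, -0.9701, -0.2425)

e_1 = c_1/‖c_1‖ = (0, -4, -1)/4.1231 = (0.0000, -0.9701, -0.2425).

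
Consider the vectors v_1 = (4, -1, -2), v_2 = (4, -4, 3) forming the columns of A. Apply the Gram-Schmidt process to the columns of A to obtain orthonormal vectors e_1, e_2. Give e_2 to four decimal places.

e_2 = (0.2369, -0.5923, 0.7701)

v_1 = (4, -1, -2); ‖v_1‖ = 4.5826, so e_1 = (0.8729, -0.2182, -0.4364).
e_1·v_2 = 0.8729·4 + (-0.2182)·(-4) + (-0.4364)·3 = 3.0551.
u_2 = v_2 − 3.0551·e_1 = (1.3333, -3.3333, 4.3333).
‖u_2‖ = 5.6273, so e_2 = (0.2369, -0.5923, 0.7701).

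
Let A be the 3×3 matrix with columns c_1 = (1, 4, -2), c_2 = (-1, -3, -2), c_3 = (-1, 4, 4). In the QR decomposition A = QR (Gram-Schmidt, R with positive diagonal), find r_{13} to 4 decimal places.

r_{13} = 1.5275

c_1 = (1, 4, -2); ‖c_1‖ = 4.5826, so q_1 = (0.2182, 0.8729, -0.4364).
r_{13} = q_1·c_3 = 1.5275.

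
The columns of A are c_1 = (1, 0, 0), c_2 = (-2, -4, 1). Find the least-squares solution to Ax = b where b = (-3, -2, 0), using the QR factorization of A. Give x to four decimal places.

x = (-2.0588, 0.4706)

c_1 = (1, 0, 0); ‖c_1‖ = 1.0000, so e_1 = (1.0000, 0.0000, 0.0000).
e_1·c_2 = 1.0000·(-2) + 0.0000·(-4) + 0.0000·1 = -2.0000.
u_2 = c_2 + 2.0000·e_1 = (0.0000, -4.0000, 1.0000).
‖u_2‖ = 4.1231, so e_2 = (0.0000, -0.9701, 0.2425).
Qᵀb = (-3.0000, 1.9403).
Back-substitute: x_2 = 1.9403/4.1231 = 0.4706.
x_1 = (-3.0000 + 2.0000·0.4706)/1.0000 = -2.0588.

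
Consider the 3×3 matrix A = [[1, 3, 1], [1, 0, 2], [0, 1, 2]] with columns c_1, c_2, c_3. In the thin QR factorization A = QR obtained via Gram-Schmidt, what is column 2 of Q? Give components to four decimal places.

e_1 = c_1/‖c_1‖ = (1, 1, 0)/1.4142 = (0.7071, 0.7071, 0.0000).
r_{12} = e_1·c_2 = 2.1213.
u_2 = c_2 − 2.1213·e_1 = (1.5000, -1.5000, 1.0000).
‖u_2‖ = 2.3452, so e_2 = (0.6396, -0.6396, 0.4264).

e_2 = (0.6396, -0.6396, 0.4264)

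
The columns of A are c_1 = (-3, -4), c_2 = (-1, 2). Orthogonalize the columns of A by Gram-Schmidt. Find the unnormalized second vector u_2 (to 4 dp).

u_2 = (-1.6000, 1.2000)

c_1 = (-3, -4); ‖c_1‖ = 5.0000, so e_1 = (-0.6000, -0.8000).
e_1·c_2 = (-0.6000)·(-1) + (-0.8000)·2 = -1.0000.
u_2 = c_2 + 1.0000·e_1 = (-1.6000, 1.2000).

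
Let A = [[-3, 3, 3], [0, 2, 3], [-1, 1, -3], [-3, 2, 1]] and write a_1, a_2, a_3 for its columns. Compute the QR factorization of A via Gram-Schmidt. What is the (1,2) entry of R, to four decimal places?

r_{12} = -3.6707

q_1 = a_1/‖a_1‖ = (-3, 0, -1, -3)/4.3589 = (-0.6882, 0.0000, -0.2294, -0.6882).
r_{12} = q_1·a_2 = -3.6707.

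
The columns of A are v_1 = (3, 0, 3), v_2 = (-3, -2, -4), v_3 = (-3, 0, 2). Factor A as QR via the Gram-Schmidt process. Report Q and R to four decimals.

v_1 = (3, 0, 3); ‖v_1‖ = 4.2426, so q_1 = (0.7071, 0.0000, 0.7071).
q_1·v_2 = 0.7071·(-3) + 0.0000·(-2) + 0.7071·(-4) = -4.9497.
u_2 = v_2 + 4.9497·q_1 = (0.5000, -2.0000, -0.5000).
‖u_2‖ = 2.1213, so q_2 = (0.2357, -0.9428, -0.2357).
q_1·v_3 = 0.7071·(-3) + 0.0000·0 + 0.7071·2 = -0.7071; q_2·v_3 = 0.2357·(-3) + (-0.9428)·0 + (-0.2357)·2 = -1.1785.
u_3 = v_3 + 0.7071·q_1 + 1.1785·q_2 = (-2.2222, -1.1111, 2.2222).
‖u_3‖ = 3.3333, so q_3 = (-0.6667, -0.3333, 0.6667).

Q = [[0.7071, 0.2357, -0.6667], [0.0000, -0.9428, -0.3333], [0.7071, -0.2357, 0.6667]], R = [[4.2426, -4.9497, -0.7071], [0.0000, 2.1213, -1.1785], [0.0000, 0.0000, 3.3333]]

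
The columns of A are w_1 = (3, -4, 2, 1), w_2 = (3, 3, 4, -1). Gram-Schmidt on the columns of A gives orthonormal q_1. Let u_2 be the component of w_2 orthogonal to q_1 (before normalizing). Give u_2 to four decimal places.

w_1 = (3, -4, 2, 1); ‖w_1‖ = 5.4772, so q_1 = (0.5477, -0.7303, 0.3651, 0.1826).
q_1·w_2 = 0.5477·3 + (-0.7303)·3 + 0.3651·4 + 0.1826·(-1) = 0.7303.
u_2 = w_2 − 0.7303·q_1 = (2.6000, 3.5333, 3.7333, -1.1333).

u_2 = (2.6000, 3.5333, 3.7333, -1.1333)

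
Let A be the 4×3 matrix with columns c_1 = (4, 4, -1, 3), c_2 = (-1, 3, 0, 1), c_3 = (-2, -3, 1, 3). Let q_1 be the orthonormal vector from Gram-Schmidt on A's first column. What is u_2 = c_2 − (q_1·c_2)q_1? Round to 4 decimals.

u_2 = (-2.0476, 1.9524, 0.2619, 0.2143)

c_1 = (4, 4, -1, 3); ‖c_1‖ = 6.4807, so q_1 = (0.6172, 0.6172, -0.1543, 0.4629).
q_1·c_2 = 0.6172·(-1) + 0.6172·3 + (-0.1543)·0 + 0.4629·1 = 1.6973.
u_2 = c_2 − 1.6973·q_1 = (-2.0476, 1.9524, 0.2619, 0.2143).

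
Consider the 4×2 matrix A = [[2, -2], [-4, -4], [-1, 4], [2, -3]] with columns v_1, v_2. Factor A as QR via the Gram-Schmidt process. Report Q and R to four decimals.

v_1 = (2, -4, -1, 2); ‖v_1‖ = 5.0000, so q_1 = (0.4000, -0.8000, -0.2000, 0.4000).
q_1·v_2 = 0.4000·(-2) + (-0.8000)·(-4) + (-0.2000)·4 + 0.4000·(-3) = 0.4000.
u_2 = v_2 − 0.4000·q_1 = (-2.1600, -3.6800, 4.0800, -3.1600).
‖u_2‖ = 6.6963, so q_2 = (-0.3226, -0.5496, 0.6093, -0.4719).

Q = [[0.4000, -0.3226], [-0.8000, -0.5496], [-0.2000, 0.6093], [0.4000, -0.4719]], R = [[5.0000, 0.4000], [0.0000, 6.6963]]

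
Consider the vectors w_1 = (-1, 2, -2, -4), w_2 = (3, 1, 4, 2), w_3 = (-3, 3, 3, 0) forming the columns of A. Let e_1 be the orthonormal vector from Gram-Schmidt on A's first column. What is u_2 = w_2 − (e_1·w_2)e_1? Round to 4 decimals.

u_2 = (2.3200, 2.3600, 2.6400, -0.7200)

w_1 = (-1, 2, -2, -4); ‖w_1‖ = 5.0000, so e_1 = (-0.2000, 0.4000, -0.4000, -0.8000).
e_1·w_2 = (-0.2000)·3 + 0.4000·1 + (-0.4000)·4 + (-0.8000)·2 = -3.4000.
u_2 = w_2 + 3.4000·e_1 = (2.3200, 2.3600, 2.6400, -0.7200).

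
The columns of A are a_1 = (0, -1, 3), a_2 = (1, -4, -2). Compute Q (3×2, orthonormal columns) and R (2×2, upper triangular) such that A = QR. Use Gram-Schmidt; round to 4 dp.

Q = [[0.0000, 0.2203], [-0.3162, -0.9254], [0.9487, -0.3085]], R = [[3.1623, -0.6325], [0.0000, 4.5387]]

a_1 = (0, -1, 3); ‖a_1‖ = 3.1623, so e_1 = (0.0000, -0.3162, 0.9487).
e_1·a_2 = 0.0000·1 + (-0.3162)·(-4) + 0.9487·(-2) = -0.6325.
u_2 = a_2 + 0.6325·e_1 = (1.0000, -4.2000, -1.4000).
‖u_2‖ = 4.5387, so e_2 = (0.2203, -0.9254, -0.3085).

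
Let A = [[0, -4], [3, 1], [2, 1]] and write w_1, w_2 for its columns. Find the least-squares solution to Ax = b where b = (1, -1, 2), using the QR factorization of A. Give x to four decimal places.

x = (0.1579, -0.2105)

q_1 = w_1/‖w_1‖ = (0, 3, 2)/3.6056 = (0.0000, 0.8321, 0.5547).
r_{12} = q_1·w_2 = 1.3868.
u_2 = w_2 − 1.3868·q_1 = (-4.0000, -0.1538, 0.2308).
‖u_2‖ = 4.0096, so q_2 = (-0.9976, -0.0384, 0.0576).
Qᵀb = (0.2774, -0.8441).
Back-substitute: x_2 = -0.8441/4.0096 = -0.2105.
x_1 = (0.2774 − 1.3868·(-0.2105))/3.6056 = 0.1579.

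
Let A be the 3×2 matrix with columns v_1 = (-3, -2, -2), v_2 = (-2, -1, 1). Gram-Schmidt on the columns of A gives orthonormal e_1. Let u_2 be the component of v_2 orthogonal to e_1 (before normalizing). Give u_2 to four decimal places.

u_2 = (-0.9412, -0.2941, 1.7059)

v_1 = (-3, -2, -2); ‖v_1‖ = 4.1231, so e_1 = (-0.7276, -0.4851, -0.4851).
e_1·v_2 = (-0.7276)·(-2) + (-0.4851)·(-1) + (-0.4851)·1 = 1.4552.
u_2 = v_2 − 1.4552·e_1 = (-0.9412, -0.2941, 1.7059).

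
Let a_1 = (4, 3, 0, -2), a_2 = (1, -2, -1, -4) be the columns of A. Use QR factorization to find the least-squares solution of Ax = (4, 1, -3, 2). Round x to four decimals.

x = (0.5781, -0.2940)

q_1 = a_1/‖a_1‖ = (4, 3, 0, -2)/5.3852 = (0.7428, 0.5571, 0.0000, -0.3714).
r_{12} = q_1·a_2 = 1.1142.
u_2 = a_2 − 1.1142·q_1 = (0.1724, -2.6207, -1.0000, -3.5862).
‖u_2‖ = 4.5562, so q_2 = (0.0378, -0.5752, -0.2195, -0.7871).
Qᵀb = (2.7854, -1.3396).
Back-substitute: x_2 = -1.3396/4.5562 = -0.2940.
x_1 = (2.7854 − 1.1142·(-0.2940))/5.3852 = 0.5781.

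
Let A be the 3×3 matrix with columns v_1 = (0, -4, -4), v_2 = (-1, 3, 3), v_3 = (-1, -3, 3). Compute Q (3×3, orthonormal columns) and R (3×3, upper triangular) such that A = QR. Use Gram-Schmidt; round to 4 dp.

Q = [[0.0000, -1.0000, 0.0000], [-0.7071, 0.0000, -0.7071], [-0.7071, 0.0000, 0.7071]], R = [[5.6569, -4.2426, 0.0000], [0.0000, 1.0000, 1.0000], [0.0000, 0.0000, 4.2426]]

v_1 = (0, -4, -4); ‖v_1‖ = 5.6569, so e_1 = (0.0000, -0.7071, -0.7071).
e_1·v_2 = 0.0000·(-1) + (-0.7071)·3 + (-0.7071)·3 = -4.2426.
u_2 = v_2 + 4.2426·e_1 = (-1.0000, 0.0000, 0.0000).
‖u_2‖ = 1.0000, so e_2 = (-1.0000, 0.0000, 0.0000).
e_1·v_3 = 0.0000·(-1) + (-0.7071)·(-3) + (-0.7071)·3 = 0.0000; e_2·v_3 = (-1.0000)·(-1) + 0.0000·(-3) + 0.0000·3 = 1.0000.
u_3 = v_3 + 0.0000·e_1 − 1.0000·e_2 = (0.0000, -3.0000, 3.0000).
‖u_3‖ = 4.2426, so e_3 = (0.0000, -0.7071, 0.7071).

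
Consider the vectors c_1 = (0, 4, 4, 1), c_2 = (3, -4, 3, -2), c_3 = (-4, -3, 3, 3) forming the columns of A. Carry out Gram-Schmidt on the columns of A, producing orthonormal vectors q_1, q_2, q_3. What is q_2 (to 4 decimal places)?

q_1 = c_1/‖c_1‖ = (0, 4, 4, 1)/5.7446 = (0.0000, 0.6963, 0.6963, 0.1741).
r_{12} = q_1·c_2 = -1.0445.
u_2 = c_2 + 1.0445·q_1 = (3.0000, -3.2727, 3.7273, -1.8182).
‖u_2‖ = 6.0753, so q_2 = (0.4938, -0.5387, 0.6135, -0.2993).

q_2 = (0.4938, -0.5387, 0.6135, -0.2993)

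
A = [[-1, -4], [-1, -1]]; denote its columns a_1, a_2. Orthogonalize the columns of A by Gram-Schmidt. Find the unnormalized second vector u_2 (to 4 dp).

a_1 = (-1, -1); ‖a_1‖ = 1.4142, so e_1 = (-0.7071, -0.7071).
e_1·a_2 = (-0.7071)·(-4) + (-0.7071)·(-1) = 3.5355.
u_2 = a_2 − 3.5355·e_1 = (-1.5000, 1.5000).

u_2 = (-1.5000, 1.5000)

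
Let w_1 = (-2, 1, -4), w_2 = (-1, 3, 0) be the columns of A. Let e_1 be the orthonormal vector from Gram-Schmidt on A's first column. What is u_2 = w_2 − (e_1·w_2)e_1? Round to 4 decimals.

u_2 = (-0.5238, 2.7619, 0.9524)

e_1 = w_1/‖w_1‖ = (-2, 1, -4)/4.5826 = (-0.4364, 0.2182, -0.8729).
r_{12} = e_1·w_2 = 1.0911.
u_2 = w_2 − 1.0911·e_1 = (-0.5238, 2.7619, 0.9524).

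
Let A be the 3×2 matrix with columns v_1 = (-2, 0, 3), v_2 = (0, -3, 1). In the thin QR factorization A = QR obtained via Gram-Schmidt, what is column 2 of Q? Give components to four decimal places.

v_1 = (-2, 0, 3); ‖v_1‖ = 3.6056, so e_1 = (-0.5547, 0.0000, 0.8321).
e_1·v_2 = (-0.5547)·0 + 0.0000·(-3) + 0.8321·1 = 0.8321.
u_2 = v_2 − 0.8321·e_1 = (0.4615, -3.0000, 0.3077).
‖u_2‖ = 3.0509, so e_2 = (0.1513, -0.9833, 0.1009).

e_2 = (0.1513, -0.9833, 0.1009)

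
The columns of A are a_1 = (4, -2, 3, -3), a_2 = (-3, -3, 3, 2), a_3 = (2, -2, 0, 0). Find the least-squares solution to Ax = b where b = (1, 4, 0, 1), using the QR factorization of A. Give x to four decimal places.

a_1 = (4, -2, 3, -3); ‖a_1‖ = 6.1644, so e_1 = (0.6489, -0.3244, 0.4867, -0.4867).
e_1·a_2 = 0.6489·(-3) + (-0.3244)·(-3) + 0.4867·3 + (-0.4867)·2 = -0.4867.
u_2 = a_2 + 0.4867·e_1 = (-2.6842, -3.1579, 3.2368, 1.7632).
‖u_2‖ = 5.5465, so e_2 = (-0.4840, -0.5694, 0.5836, 0.3179).
e_1·a_3 = 0.6489·2 + (-0.3244)·(-2) + 0.4867·0 + (-0.4867)·0 = 1.9467; e_2·a_3 = (-0.4840)·2 + (-0.5694)·(-2) + 0.5836·0 + 0.3179·0 = 0.1708.
u_3 = a_3 − 1.9467·e_1 − 0.1708·e_2 = (0.8195, -1.2712, -1.0470, 0.8931).
‖u_3‖ = 2.0448, so e_3 = (0.4008, -0.6217, -0.5120, 0.4367).
Qᵀb = (-1.1355, -2.4435, -1.6491).
Back-substitute: x_3 = -1.6491/2.0448 = -0.8065.
x_2 = (-2.4435 − 0.1708·(-0.8065))/5.5465 = -0.4157.
x_1 = (-1.1355 + 0.4867·(-0.4157) − 1.9467·(-0.8065))/6.1644 = 0.0376.

x = (0.0376, -0.4157, -0.8065)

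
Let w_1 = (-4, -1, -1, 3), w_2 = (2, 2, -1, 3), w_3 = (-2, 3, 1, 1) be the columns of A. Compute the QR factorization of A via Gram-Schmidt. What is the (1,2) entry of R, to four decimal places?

r_{12} = 0.0000

w_1 = (-4, -1, -1, 3); ‖w_1‖ = 5.1962, so q_1 = (-0.7698, -0.1925, -0.1925, 0.5774).
r_{12} = q_1·w_2 = 0.0000.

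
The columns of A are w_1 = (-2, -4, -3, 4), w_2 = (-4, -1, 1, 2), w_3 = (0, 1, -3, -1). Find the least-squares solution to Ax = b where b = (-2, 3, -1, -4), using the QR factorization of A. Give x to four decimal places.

x = (-0.8174, 0.8435, 1.4435)

e_1 = w_1/‖w_1‖ = (-2, -4, -3, 4)/6.7082 = (-0.2981, -0.5963, -0.4472, 0.5963).
r_{12} = e_1·w_2 = 2.5342.
u_2 = w_2 − 2.5342·e_1 = (-3.2444, 0.5111, 2.1333, 0.4889).
‖u_2‖ = 3.9469, so e_2 = (-0.8220, 0.1295, 0.5405, 0.1239).
r_{13} = e_1·w_3 = 0.1491; r_{23} = e_2·w_3 = -1.6159.
u_3 = w_3 − 0.1491·e_1 + 1.6159·e_2 = (-1.2839, 1.2981, -2.0599, -0.8887).
‖u_3‖ = 2.8925, so e_3 = (-0.4439, 0.4488, -0.7122, -0.3073).
Qᵀb = (-3.1305, 0.9966, 4.1753).
Back-substitute: x_3 = 4.1753/2.8925 = 1.4435.
x_2 = (0.9966 + 1.6159·1.4435)/3.9469 = 0.8435.
x_1 = (-3.1305 − 2.5342·0.8435 − 0.1491·1.4435)/6.7082 = -0.8174.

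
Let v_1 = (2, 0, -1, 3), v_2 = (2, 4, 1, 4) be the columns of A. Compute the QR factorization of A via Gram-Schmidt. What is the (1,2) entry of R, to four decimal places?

r_{12} = 4.0089

v_1 = (2, 0, -1, 3); ‖v_1‖ = 3.7417, so e_1 = (0.5345, 0.0000, -0.2673, 0.8018).
r_{12} = e_1·v_2 = 4.0089.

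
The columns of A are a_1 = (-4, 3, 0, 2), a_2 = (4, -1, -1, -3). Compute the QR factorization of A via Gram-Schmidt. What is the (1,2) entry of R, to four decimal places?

r_{12} = -4.6424

a_1 = (-4, 3, 0, 2); ‖a_1‖ = 5.3852, so q_1 = (-0.7428, 0.5571, 0.0000, 0.3714).
r_{12} = q_1·a_2 = -4.6424.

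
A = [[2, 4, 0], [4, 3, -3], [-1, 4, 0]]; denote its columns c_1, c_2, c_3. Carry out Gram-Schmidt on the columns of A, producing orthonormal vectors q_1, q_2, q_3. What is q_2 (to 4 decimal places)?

q_2 = (0.4613, -0.0089, 0.8872)

c_1 = (2, 4, -1); ‖c_1‖ = 4.5826, so q_1 = (0.4364, 0.8729, -0.2182).
q_1·c_2 = 0.4364·4 + 0.8729·3 + (-0.2182)·4 = 3.4915.
u_2 = c_2 − 3.4915·q_1 = (2.4762, -0.0476, 4.7619).
‖u_2‖ = 5.3675, so q_2 = (0.4613, -0.0089, 0.8872).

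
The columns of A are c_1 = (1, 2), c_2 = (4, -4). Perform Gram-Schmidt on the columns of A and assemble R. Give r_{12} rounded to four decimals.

r_{12} = -1.7889

e_1 = c_1/‖c_1‖ = (1, 2)/2.2361 = (0.4472, 0.8944).
r_{12} = e_1·c_2 = -1.7889.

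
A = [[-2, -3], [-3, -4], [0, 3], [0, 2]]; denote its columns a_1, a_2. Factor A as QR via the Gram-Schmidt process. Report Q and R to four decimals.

Q = [[-0.5547, -0.0638], [-0.8321, 0.0425], [0.0000, 0.8296], [0.0000, 0.5531]], R = [[3.6056, 4.9923], [0.0000, 3.6162]]

a_1 = (-2, -3, 0, 0); ‖a_1‖ = 3.6056, so e_1 = (-0.5547, -0.8321, 0.0000, 0.0000).
e_1·a_2 = (-0.5547)·(-3) + (-0.8321)·(-4) + 0.0000·3 + 0.0000·2 = 4.9923.
u_2 = a_2 − 4.9923·e_1 = (-0.2308, 0.1538, 3.0000, 2.0000).
‖u_2‖ = 3.6162, so e_2 = (-0.0638, 0.0425, 0.8296, 0.5531).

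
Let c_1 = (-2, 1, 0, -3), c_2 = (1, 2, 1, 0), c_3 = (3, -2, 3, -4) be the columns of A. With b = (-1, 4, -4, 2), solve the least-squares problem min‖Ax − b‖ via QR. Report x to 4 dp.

x = (0.2526, 0.7947, -0.8842)

e_1 = c_1/‖c_1‖ = (-2, 1, 0, -3)/3.7417 = (-0.5345, 0.2673, 0.0000, -0.8018).
r_{12} = e_1·c_2 = 0.0000.
u_2 = c_2 + 0.0000·e_1 = (1.0000, 2.0000, 1.0000, 0.0000).
‖u_2‖ = 2.4495, so e_2 = (0.4082, 0.8165, 0.4082, 0.0000).
r_{13} = e_1·c_3 = 1.0690; r_{23} = e_2·c_3 = 0.8165.
u_3 = c_3 − 1.0690·e_1 − 0.8165·e_2 = (3.2381, -2.9524, 2.6667, -3.1429).
‖u_3‖ = 6.0159, so e_3 = (0.5383, -0.4908, 0.4433, -0.5224).
Qᵀb = (0.0000, 1.2247, -5.3193).
Back-substitute: x_3 = -5.3193/6.0159 = -0.8842.
x_2 = (1.2247 − 0.8165·(-0.8842))/2.4495 = 0.7947.
x_1 = (0.0000 + 0.0000·0.7947 − 1.0690·(-0.8842))/3.7417 = 0.2526.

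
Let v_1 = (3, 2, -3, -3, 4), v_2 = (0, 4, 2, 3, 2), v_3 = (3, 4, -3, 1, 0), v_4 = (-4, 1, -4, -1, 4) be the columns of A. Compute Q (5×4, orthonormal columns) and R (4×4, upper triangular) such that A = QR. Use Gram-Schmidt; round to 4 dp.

Q = [[0.4376, -0.0111, 0.3570, -0.7702], [0.2917, 0.6891, 0.3487, 0.1041], [-0.4376, 0.3594, -0.5311, -0.5877], [-0.4376, 0.5335, 0.2996, 0.1309], [0.5835, 0.3334, -0.6157, 0.1830]], R = [[6.8557, 0.1459, 3.3549, 3.0632], [0.0000, 5.7427, 2.1785, 0.0963], [0.0000, 0.0000, 4.3588, -1.7176], [0.0000, 0.0000, 0.0000, 6.1366]]

e_1 = v_1/‖v_1‖ = (3, 2, -3, -3, 4)/6.8557 = (0.4376, 0.2917, -0.4376, -0.4376, 0.5835).
r_{12} = e_1·v_2 = 0.1459.
u_2 = v_2 − 0.1459·e_1 = (-0.0638, 3.9574, 2.0638, 3.0638, 1.9149).
‖u_2‖ = 5.7427, so e_2 = (-0.0111, 0.6891, 0.3594, 0.5335, 0.3334).
r_{13} = e_1·v_3 = 3.3549; r_{23} = e_2·v_3 = 2.1785.
u_3 = v_3 − 3.3549·e_1 − 2.1785·e_2 = (1.5561, 1.5200, -2.3148, 1.3058, -2.6839).
‖u_3‖ = 4.3588, so e_3 = (0.3570, 0.3487, -0.5311, 0.2996, -0.6157).
r_{14} = e_1·v_4 = 3.0632; r_{24} = e_2·v_4 = 0.0963; r_{34} = e_3·v_4 = -1.7176.
u_4 = v_4 − 3.0632·e_1 − 0.0963·e_2 + 1.7176·e_3 = (-4.7262, 0.6390, -3.6064, 0.8036, 1.1231).
‖u_4‖ = 6.1366, so e_4 = (-0.7702, 0.1041, -0.5877, 0.1309, 0.1830).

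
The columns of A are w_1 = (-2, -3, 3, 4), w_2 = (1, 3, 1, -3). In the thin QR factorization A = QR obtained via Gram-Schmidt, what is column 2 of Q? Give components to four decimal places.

w_1 = (-2, -3, 3, 4); ‖w_1‖ = 6.1644, so q_1 = (-0.3244, -0.4867, 0.4867, 0.6489).
q_1·w_2 = (-0.3244)·1 + (-0.4867)·3 + 0.4867·1 + 0.6489·(-3) = -3.2444.
u_2 = w_2 + 3.2444·q_1 = (-0.0526, 1.4211, 2.5789, -0.8947).
‖u_2‖ = 3.0779, so q_2 = (-0.0171, 0.4617, 0.8379, -0.2907).

q_2 = (-0.0171, 0.4617, 0.8379, -0.2907)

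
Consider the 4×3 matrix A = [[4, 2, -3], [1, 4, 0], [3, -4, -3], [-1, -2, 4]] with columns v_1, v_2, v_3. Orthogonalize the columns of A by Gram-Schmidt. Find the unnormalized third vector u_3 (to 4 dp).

u_3 = (0.7100, 0.9405, -0.2379, 3.0669)

q_1 = v_1/‖v_1‖ = (4, 1, 3, -1)/5.1962 = (0.7698, 0.1925, 0.5774, -0.1925).
r_{12} = q_1·v_2 = 0.3849.
u_2 = v_2 − 0.3849·q_1 = (1.7037, 3.9259, -4.2222, -1.9259).
‖u_2‖ = 6.3128, so q_2 = (0.2699, 0.6219, -0.6688, -0.3051).
r_{13} = q_1·v_3 = -4.8113; r_{23} = q_2·v_3 = -0.0235.
u_3 = v_3 + 4.8113·q_1 + 0.0235·q_2 = (0.7100, 0.9405, -0.2379, 3.0669).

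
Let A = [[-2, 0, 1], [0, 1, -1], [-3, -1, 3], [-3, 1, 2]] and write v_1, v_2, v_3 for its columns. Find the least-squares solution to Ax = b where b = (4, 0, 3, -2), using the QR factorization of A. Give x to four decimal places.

v_1 = (-2, 0, -3, -3); ‖v_1‖ = 4.6904, so e_1 = (-0.4264, 0.0000, -0.6396, -0.6396).
e_1·v_2 = (-0.4264)·0 + 0.0000·1 + (-0.6396)·(-1) + (-0.6396)·1 = 0.0000.
u_2 = v_2 + 0.0000·e_1 = (0.0000, 1.0000, -1.0000, 1.0000).
‖u_2‖ = 1.7321, so e_2 = (0.0000, 0.5774, -0.5774, 0.5774).
e_1·v_3 = (-0.4264)·1 + 0.0000·(-1) + (-0.6396)·3 + (-0.6396)·2 = -3.6244; e_2·v_3 = 0.0000·1 + 0.5774·(-1) + (-0.5774)·3 + 0.5774·2 = -1.1547.
u_3 = v_3 + 3.6244·e_1 + 1.1547·e_2 = (-0.5455, -0.3333, 0.0152, 0.3485).
‖u_3‖ = 0.7282, so e_3 = (-0.7490, -0.4577, 0.0208, 0.4785).
Qᵀb = (-2.3452, -2.8868, -3.8908).
Back-substitute: x_3 = -3.8908/0.7282 = -5.3429.
x_2 = (-2.8868 + 1.1547·(-5.3429))/1.7321 = -5.2286.
x_1 = (-2.3452 + 0.0000·(-5.2286) + 3.6244·(-5.3429))/4.6904 = -4.6286.

x = (-4.6286, -5.2286, -5.3429)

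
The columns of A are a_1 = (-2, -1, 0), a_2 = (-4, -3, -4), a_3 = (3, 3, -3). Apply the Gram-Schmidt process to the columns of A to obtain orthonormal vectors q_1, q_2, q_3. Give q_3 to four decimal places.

q_1 = a_1/‖a_1‖ = (-2, -1, 0)/2.2361 = (-0.8944, -0.4472, 0.0000).
r_{12} = q_1·a_2 = 4.9193.
u_2 = a_2 − 4.9193·q_1 = (0.4000, -0.8000, -4.0000).
‖u_2‖ = 4.0988, so q_2 = (0.0976, -0.1952, -0.9759).
r_{13} = q_1·a_3 = -4.0249; r_{23} = q_2·a_3 = 2.6349.
u_3 = a_3 + 4.0249·q_1 − 2.6349·q_2 = (-0.8571, 1.7143, -0.4286).
‖u_3‖ = 1.9640, so q_3 = (-0.4364, 0.8729, -0.2182).

q_3 = (-0.4364, 0.8729, -0.2182)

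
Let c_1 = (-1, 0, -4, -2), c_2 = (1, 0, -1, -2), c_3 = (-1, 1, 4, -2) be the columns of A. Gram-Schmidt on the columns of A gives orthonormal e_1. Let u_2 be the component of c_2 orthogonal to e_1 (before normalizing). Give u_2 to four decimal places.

u_2 = (1.3333, 0.0000, 0.3333, -1.3333)

e_1 = c_1/‖c_1‖ = (-1, 0, -4, -2)/4.5826 = (-0.2182, 0.0000, -0.8729, -0.4364).
r_{12} = e_1·c_2 = 1.5275.
u_2 = c_2 − 1.5275·e_1 = (1.3333, 0.0000, 0.3333, -1.3333).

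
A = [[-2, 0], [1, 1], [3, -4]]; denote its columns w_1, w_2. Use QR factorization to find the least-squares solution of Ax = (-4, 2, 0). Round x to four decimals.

x = (1.6410, 1.1795)

w_1 = (-2, 1, 3); ‖w_1‖ = 3.7417, so e_1 = (-0.5345, 0.2673, 0.8018).
e_1·w_2 = (-0.5345)·0 + 0.2673·1 + 0.8018·(-4) = -2.9399.
u_2 = w_2 + 2.9399·e_1 = (-1.5714, 1.7857, -1.6429).
‖u_2‖ = 2.8909, so e_2 = (-0.5436, 0.6177, -0.5683).
Qᵀb = (2.6726, 3.4097).
Back-substitute: x_2 = 3.4097/2.8909 = 1.1795.
x_1 = (2.6726 + 2.9399·1.1795)/3.7417 = 1.6410.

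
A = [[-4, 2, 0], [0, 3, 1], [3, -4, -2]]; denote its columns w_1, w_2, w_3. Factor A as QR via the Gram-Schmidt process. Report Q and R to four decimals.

Q = [[-0.8000, -0.3328, -0.4992], [0.0000, 0.8321, -0.5547], [0.6000, -0.4438, -0.6656]], R = [[5.0000, -4.0000, -1.2000], [0.0000, 3.6056, 1.7196], [0.0000, 0.0000, 0.7766]]

w_1 = (-4, 0, 3); ‖w_1‖ = 5.0000, so q_1 = (-0.8000, 0.0000, 0.6000).
q_1·w_2 = (-0.8000)·2 + 0.0000·3 + 0.6000·(-4) = -4.0000.
u_2 = w_2 + 4.0000·q_1 = (-1.2000, 3.0000, -1.6000).
‖u_2‖ = 3.6056, so q_2 = (-0.3328, 0.8321, -0.4438).
q_1·w_3 = (-0.8000)·0 + 0.0000·1 + 0.6000·(-2) = -1.2000; q_2·w_3 = (-0.3328)·0 + 0.8321·1 + (-0.4438)·(-2) = 1.7196.
u_3 = w_3 + 1.2000·q_1 − 1.7196·q_2 = (-0.3877, -0.4308, -0.5169).
‖u_3‖ = 0.7766, so q_3 = (-0.4992, -0.5547, -0.6656).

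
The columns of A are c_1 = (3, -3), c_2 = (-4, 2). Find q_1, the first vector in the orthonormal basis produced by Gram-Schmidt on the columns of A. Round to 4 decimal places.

q_1 = (0.7071, -0.7071)

c_1 = (3, -3); ‖c_1‖ = 4.2426, so q_1 = (0.7071, -0.7071).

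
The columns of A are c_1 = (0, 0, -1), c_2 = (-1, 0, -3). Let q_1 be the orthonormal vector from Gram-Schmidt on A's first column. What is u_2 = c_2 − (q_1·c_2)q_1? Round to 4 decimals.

u_2 = (-1.0000, 0.0000, 0.0000)

q_1 = c_1/‖c_1‖ = (0, 0, -1)/1.0000 = (0.0000, 0.0000, -1.0000).
r_{12} = q_1·c_2 = 3.0000.
u_2 = c_2 − 3.0000·q_1 = (-1.0000, 0.0000, 0.0000).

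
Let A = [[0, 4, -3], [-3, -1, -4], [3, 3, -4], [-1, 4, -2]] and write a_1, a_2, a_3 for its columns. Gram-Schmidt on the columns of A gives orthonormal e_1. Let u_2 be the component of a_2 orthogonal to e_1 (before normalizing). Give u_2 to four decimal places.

e_1 = a_1/‖a_1‖ = (0, -3, 3, -1)/4.3589 = (0.0000, -0.6882, 0.6882, -0.2294).
r_{12} = e_1·a_2 = 1.8353.
u_2 = a_2 − 1.8353·e_1 = (4.0000, 0.2632, 1.7368, 4.4211).

u_2 = (4.0000, 0.2632, 1.7368, 4.4211)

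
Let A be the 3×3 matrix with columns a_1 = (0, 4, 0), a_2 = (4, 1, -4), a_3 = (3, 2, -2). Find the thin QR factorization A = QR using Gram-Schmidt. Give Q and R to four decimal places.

Q = [[0.0000, 0.7071, 0.7071], [1.0000, 0.0000, 0.0000], [0.0000, -0.7071, 0.7071]], R = [[4.0000, 1.0000, 2.0000], [0.0000, 5.6569, 3.5355], [0.0000, 0.0000, 0.7071]]

a_1 = (0, 4, 0); ‖a_1‖ = 4.0000, so e_1 = (0.0000, 1.0000, 0.0000).
e_1·a_2 = 0.0000·4 + 1.0000·1 + 0.0000·(-4) = 1.0000.
u_2 = a_2 − 1.0000·e_1 = (4.0000, 0.0000, -4.0000).
‖u_2‖ = 5.6569, so e_2 = (0.7071, 0.0000, -0.7071).
e_1·a_3 = 0.0000·3 + 1.0000·2 + 0.0000·(-2) = 2.0000; e_2·a_3 = 0.7071·3 + 0.0000·2 + (-0.7071)·(-2) = 3.5355.
u_3 = a_3 − 2.0000·e_1 − 3.5355·e_2 = (0.5000, 0.0000, 0.5000).
‖u_3‖ = 0.7071, so e_3 = (0.7071, 0.0000, 0.7071).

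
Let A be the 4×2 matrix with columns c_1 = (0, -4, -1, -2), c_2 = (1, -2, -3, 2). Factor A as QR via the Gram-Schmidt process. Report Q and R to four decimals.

Q = [[0.0000, 0.2526], [-0.8729, -0.1684], [-0.2182, -0.6737], [-0.4364, 0.6737]], R = [[4.5826, 1.5275], [0.0000, 3.9581]]

c_1 = (0, -4, -1, -2); ‖c_1‖ = 4.5826, so q_1 = (0.0000, -0.8729, -0.2182, -0.4364).
q_1·c_2 = 0.0000·1 + (-0.8729)·(-2) + (-0.2182)·(-3) + (-0.4364)·2 = 1.5275.
u_2 = c_2 − 1.5275·q_1 = (1.0000, -0.6667, -2.6667, 2.6667).
‖u_2‖ = 3.9581, so q_2 = (0.2526, -0.1684, -0.6737, 0.6737).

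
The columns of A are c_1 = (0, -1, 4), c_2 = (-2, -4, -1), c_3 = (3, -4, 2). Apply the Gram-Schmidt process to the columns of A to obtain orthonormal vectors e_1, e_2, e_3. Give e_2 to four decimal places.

c_1 = (0, -1, 4); ‖c_1‖ = 4.1231, so e_1 = (0.0000, -0.2425, 0.9701).
e_1·c_2 = 0.0000·(-2) + (-0.2425)·(-4) + 0.9701·(-1) = 0.0000.
u_2 = c_2 + 0.0000·e_1 = (-2.0000, -4.0000, -1.0000).
‖u_2‖ = 4.5826, so e_2 = (-0.4364, -0.8729, -0.2182).

e_2 = (-0.4364, -0.8729, -0.2182)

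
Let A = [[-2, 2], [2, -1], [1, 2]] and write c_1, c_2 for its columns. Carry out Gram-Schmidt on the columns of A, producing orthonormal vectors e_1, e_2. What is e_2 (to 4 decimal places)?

e_2 = (0.4134, -0.0413, 0.9096)

c_1 = (-2, 2, 1); ‖c_1‖ = 3.0000, so e_1 = (-0.6667, 0.6667, 0.3333).
e_1·c_2 = (-0.6667)·2 + 0.6667·(-1) + 0.3333·2 = -1.3333.
u_2 = c_2 + 1.3333·e_1 = (1.1111, -0.1111, 2.4444).
‖u_2‖ = 2.6874, so e_2 = (0.4134, -0.0413, 0.9096).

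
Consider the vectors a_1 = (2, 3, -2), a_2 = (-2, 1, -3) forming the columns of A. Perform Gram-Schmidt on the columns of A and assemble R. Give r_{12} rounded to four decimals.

r_{12} = 1.2127

q_1 = a_1/‖a_1‖ = (2, 3, -2)/4.1231 = (0.4851, 0.7276, -0.4851).
r_{12} = q_1·a_2 = 1.2127.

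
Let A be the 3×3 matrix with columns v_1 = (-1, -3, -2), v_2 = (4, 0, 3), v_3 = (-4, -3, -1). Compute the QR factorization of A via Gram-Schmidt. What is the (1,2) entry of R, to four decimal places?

v_1 = (-1, -3, -2); ‖v_1‖ = 3.7417, so q_1 = (-0.2673, -0.8018, -0.5345).
r_{12} = q_1·v_2 = -2.6726.

r_{12} = -2.6726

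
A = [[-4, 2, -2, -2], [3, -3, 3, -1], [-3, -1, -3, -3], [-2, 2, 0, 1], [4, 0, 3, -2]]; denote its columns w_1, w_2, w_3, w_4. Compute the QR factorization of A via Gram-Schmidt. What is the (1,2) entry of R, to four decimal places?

e_1 = w_1/‖w_1‖ = (-4, 3, -3, -2, 4)/7.3485 = (-0.5443, 0.4082, -0.4082, -0.2722, 0.5443).
r_{12} = e_1·w_2 = -2.4495.

r_{12} = -2.4495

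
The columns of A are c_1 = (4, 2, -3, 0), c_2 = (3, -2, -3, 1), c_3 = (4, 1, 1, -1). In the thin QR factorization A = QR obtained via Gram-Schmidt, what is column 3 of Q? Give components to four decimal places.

e_3 = (0.6350, -0.2189, 0.7006, -0.2408)

c_1 = (4, 2, -3, 0); ‖c_1‖ = 5.3852, so e_1 = (0.7428, 0.3714, -0.5571, 0.0000).
e_1·c_2 = 0.7428·3 + 0.3714·(-2) + (-0.5571)·(-3) + 0.0000·1 = 3.1568.
u_2 = c_2 − 3.1568·e_1 = (0.6552, -3.1724, -1.2414, 1.0000).
‖u_2‖ = 3.6103, so e_2 = (0.1815, -0.8787, -0.3438, 0.2770).
e_1·c_3 = 0.7428·4 + 0.3714·1 + (-0.5571)·1 + 0.0000·(-1) = 2.7854; e_2·c_3 = 0.1815·4 + (-0.8787)·1 + (-0.3438)·1 + 0.2770·(-1) = -0.7736.
u_3 = c_3 − 2.7854·e_1 + 0.7736·e_2 = (2.0714, -0.7143, 2.2857, -0.7857).
‖u_3‖ = 3.2623, so e_3 = (0.6350, -0.2189, 0.7006, -0.2408).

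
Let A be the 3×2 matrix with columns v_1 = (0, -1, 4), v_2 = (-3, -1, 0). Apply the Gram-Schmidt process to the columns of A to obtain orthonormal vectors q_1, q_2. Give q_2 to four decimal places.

q_2 = (-0.9515, -0.2985, -0.0746)

v_1 = (0, -1, 4); ‖v_1‖ = 4.1231, so q_1 = (0.0000, -0.2425, 0.9701).
q_1·v_2 = 0.0000·(-3) + (-0.2425)·(-1) + 0.9701·0 = 0.2425.
u_2 = v_2 − 0.2425·q_1 = (-3.0000, -0.9412, -0.2353).
‖u_2‖ = 3.1530, so q_2 = (-0.9515, -0.2985, -0.0746).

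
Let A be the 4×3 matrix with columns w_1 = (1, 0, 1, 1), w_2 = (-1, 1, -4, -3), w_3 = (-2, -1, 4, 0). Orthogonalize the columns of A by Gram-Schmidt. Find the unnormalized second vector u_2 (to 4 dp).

q_1 = w_1/‖w_1‖ = (1, 0, 1, 1)/1.7321 = (0.5774, 0.0000, 0.5774, 0.5774).
r_{12} = q_1·w_2 = -4.6188.
u_2 = w_2 + 4.6188·q_1 = (1.6667, 1.0000, -1.3333, -0.3333).

u_2 = (1.6667, 1.0000, -1.3333, -0.3333)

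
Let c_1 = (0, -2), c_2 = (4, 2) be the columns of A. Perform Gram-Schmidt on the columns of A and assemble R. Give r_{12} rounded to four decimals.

c_1 = (0, -2); ‖c_1‖ = 2.0000, so q_1 = (0.0000, -1.0000).
r_{12} = q_1·c_2 = -2.0000.

r_{12} = -2.0000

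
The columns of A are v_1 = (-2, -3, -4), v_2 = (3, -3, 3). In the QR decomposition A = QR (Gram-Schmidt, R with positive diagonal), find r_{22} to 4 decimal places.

v_1 = (-2, -3, -4); ‖v_1‖ = 5.3852, so e_1 = (-0.3714, -0.5571, -0.7428).
e_1·v_2 = (-0.3714)·3 + (-0.5571)·(-3) + (-0.7428)·3 = -1.6713.
u_2 = v_2 + 1.6713·e_1 = (2.3793, -3.9310, 1.7586).
r_{22} = ‖u_2‖ = 4.9201.

r_{22} = 4.9201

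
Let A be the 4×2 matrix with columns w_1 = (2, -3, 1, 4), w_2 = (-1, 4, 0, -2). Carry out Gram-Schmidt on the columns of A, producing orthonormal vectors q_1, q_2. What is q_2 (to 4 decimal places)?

q_2 = (0.2115, 0.8159, 0.3324, 0.4231)

w_1 = (2, -3, 1, 4); ‖w_1‖ = 5.4772, so q_1 = (0.3651, -0.5477, 0.1826, 0.7303).
q_1·w_2 = 0.3651·(-1) + (-0.5477)·4 + 0.1826·0 + 0.7303·(-2) = -4.0166.
u_2 = w_2 + 4.0166·q_1 = (0.4667, 1.8000, 0.7333, 0.9333).
‖u_2‖ = 2.2061, so q_2 = (0.2115, 0.8159, 0.3324, 0.4231).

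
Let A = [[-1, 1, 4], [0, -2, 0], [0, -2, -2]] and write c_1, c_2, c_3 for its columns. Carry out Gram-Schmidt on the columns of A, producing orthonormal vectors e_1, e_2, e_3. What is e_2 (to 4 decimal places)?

c_1 = (-1, 0, 0); ‖c_1‖ = 1.0000, so e_1 = (-1.0000, 0.0000, 0.0000).
e_1·c_2 = (-1.0000)·1 + 0.0000·(-2) + 0.0000·(-2) = -1.0000.
u_2 = c_2 + 1.0000·e_1 = (0.0000, -2.0000, -2.0000).
‖u_2‖ = 2.8284, so e_2 = (0.0000, -0.7071, -0.7071).

e_2 = (0.0000, -0.7071, -0.7071)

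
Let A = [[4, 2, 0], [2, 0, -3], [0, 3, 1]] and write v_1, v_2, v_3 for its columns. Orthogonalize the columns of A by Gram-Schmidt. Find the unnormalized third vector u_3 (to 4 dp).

v_1 = (4, 2, 0); ‖v_1‖ = 4.4721, so e_1 = (0.8944, 0.4472, 0.0000).
e_1·v_2 = 0.8944·2 + 0.4472·0 + 0.0000·3 = 1.7889.
u_2 = v_2 − 1.7889·e_1 = (0.4000, -0.8000, 3.0000).
‖u_2‖ = 3.1305, so e_2 = (0.1278, -0.2556, 0.9583).
e_1·v_3 = 0.8944·0 + 0.4472·(-3) + 0.0000·1 = -1.3416; e_2·v_3 = 0.1278·0 + (-0.2556)·(-3) + 0.9583·1 = 1.7250.
u_3 = v_3 + 1.3416·e_1 − 1.7250·e_2 = (0.9796, -1.9592, -0.6531).

u_3 = (0.9796, -1.9592, -0.6531)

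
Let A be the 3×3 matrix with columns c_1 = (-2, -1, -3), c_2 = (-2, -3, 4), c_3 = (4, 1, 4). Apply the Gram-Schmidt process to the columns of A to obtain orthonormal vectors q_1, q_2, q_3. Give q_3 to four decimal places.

c_1 = (-2, -1, -3); ‖c_1‖ = 3.7417, so q_1 = (-0.5345, -0.2673, -0.8018).
q_1·c_2 = (-0.5345)·(-2) + (-0.2673)·(-3) + (-0.8018)·4 = -1.3363.
u_2 = c_2 + 1.3363·q_1 = (-2.7143, -3.3571, 2.9286).
‖u_2‖ = 5.2167, so q_2 = (-0.5203, -0.6435, 0.5614).
q_1·c_3 = (-0.5345)·4 + (-0.2673)·1 + (-0.8018)·4 = -5.6125; q_2·c_3 = (-0.5203)·4 + (-0.6435)·1 + 0.5614·4 = -0.4792.
u_3 = c_3 + 5.6125·q_1 + 0.4792·q_2 = (0.7507, -0.8084, -0.2310).
‖u_3‖ = 1.1271, so q_3 = (0.6660, -0.7172, -0.2049).

q_3 = (0.6660, -0.7172, -0.2049)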